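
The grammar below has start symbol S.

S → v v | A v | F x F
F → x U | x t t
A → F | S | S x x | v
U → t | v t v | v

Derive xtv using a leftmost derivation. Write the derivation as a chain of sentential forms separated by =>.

S => Av   [S → A v]
Av => Fv   [A → F]
Fv => xUv   [F → x U]
xUv => xtv   [U → t]

S => Av => Fv => xUv => xtv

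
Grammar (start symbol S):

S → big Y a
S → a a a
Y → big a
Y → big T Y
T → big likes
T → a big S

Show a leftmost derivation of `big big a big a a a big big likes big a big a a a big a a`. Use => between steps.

S => big Y a   [S → big Y a]
big Y a => big big T Y a   [Y → big T Y]
big big T Y a => big big a big S Y a   [T → a big S]
big big a big S Y a => big big a big a a a Y a   [S → a a a]
big big a big a a a Y a => big big a big a a a big T Y a   [Y → big T Y]
big big a big a a a big T Y a => big big a big a a a big big likes Y a   [T → big likes]
big big a big a a a big big likes Y a => big big a big a a a big big likes big T Y a   [Y → big T Y]
big big a big a a a big big likes big T Y a => big big a big a a a big big likes big a big S Y a   [T → a big S]
big big a big a a a big big likes big a big S Y a => big big a big a a a big big likes big a big a a a Y a   [S → a a a]
big big a big a a a big big likes big a big a a a Y a => big big a big a a a big big likes big a big a a a big a a   [Y → big a]

S => big Y a => big big T Y a => big big a big S Y a => big big a big a a a Y a => big big a big a a a big T Y a => big big a big a a a big big likes Y a => big big a big a a a big big likes big T Y a => big big a big a a a big big likes big a big S Y a => big big a big a a a big big likes big a big a a a Y a => big big a big a a a big big likes big a big a a a big a a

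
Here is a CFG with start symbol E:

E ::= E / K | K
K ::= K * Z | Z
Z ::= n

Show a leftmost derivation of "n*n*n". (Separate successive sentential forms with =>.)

E => K   [E ::= K]
K => K*Z   [K ::= K * Z]
K*Z => K*Z*Z   [K ::= K * Z]
K*Z*Z => Z*Z*Z   [K ::= Z]
Z*Z*Z => n*Z*Z   [Z ::= n]
n*Z*Z => n*n*Z   [Z ::= n]
n*n*Z => n*n*n   [Z ::= n]

E => K => K*Z => K*Z*Z => Z*Z*Z => n*Z*Z => n*n*Z => n*n*n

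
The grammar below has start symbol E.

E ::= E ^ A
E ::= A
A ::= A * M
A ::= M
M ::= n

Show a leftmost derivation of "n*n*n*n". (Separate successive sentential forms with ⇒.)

E ⇒ A ⇒ A*M ⇒ A*M*M ⇒ A*M*M*M ⇒ M*M*M*M ⇒ n*M*M*M ⇒ n*n*M*M ⇒ n*n*n*M ⇒ n*n*n*n

E ⇒ A   [E ::= A]
A ⇒ A*M   [A ::= A * M]
A*M ⇒ A*M*M   [A ::= A * M]
A*M*M ⇒ A*M*M*M   [A ::= A * M]
A*M*M*M ⇒ M*M*M*M   [A ::= M]
M*M*M*M ⇒ n*M*M*M   [M ::= n]
n*M*M*M ⇒ n*n*M*M   [M ::= n]
n*n*M*M ⇒ n*n*n*M   [M ::= n]
n*n*n*M ⇒ n*n*n*n   [M ::= n]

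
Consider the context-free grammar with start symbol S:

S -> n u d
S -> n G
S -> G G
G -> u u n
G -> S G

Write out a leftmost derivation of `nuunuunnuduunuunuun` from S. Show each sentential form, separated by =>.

S => GG => SGG => GGGG => SGGGG => nGGGGG => nuunGGGG => nuunuunGGG => nuunuunSGGG => nuunuunnudGGG => nuunuunnuduunGG => nuunuunnuduunuunG => nuunuunnuduunuunuun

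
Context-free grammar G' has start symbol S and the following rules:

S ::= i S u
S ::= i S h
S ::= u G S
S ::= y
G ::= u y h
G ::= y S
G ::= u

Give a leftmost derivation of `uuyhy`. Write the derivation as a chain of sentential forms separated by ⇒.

S ⇒ uGS ⇒ uuyhS ⇒ uuyhy

S ⇒ uGS   [S ::= u G S]
uGS ⇒ uuyhS   [G ::= u y h]
uuyhS ⇒ uuyhy   [S ::= y]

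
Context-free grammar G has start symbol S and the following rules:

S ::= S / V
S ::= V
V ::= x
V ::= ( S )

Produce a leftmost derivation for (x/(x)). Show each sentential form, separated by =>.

S => V   [S ::= V]
V => (S)   [V ::= ( S )]
(S) => (S/V)   [S ::= S / V]
(S/V) => (V/V)   [S ::= V]
(V/V) => (x/V)   [V ::= x]
(x/V) => (x/(S))   [V ::= ( S )]
(x/(S)) => (x/(V))   [S ::= V]
(x/(V)) => (x/(x))   [V ::= x]

S => V => (S) => (S/V) => (V/V) => (x/V) => (x/(S)) => (x/(V)) => (x/(x))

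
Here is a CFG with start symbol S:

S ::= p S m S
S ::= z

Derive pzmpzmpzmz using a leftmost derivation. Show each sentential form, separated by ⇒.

S ⇒ pSmS   [S ::= p S m S]
pSmS ⇒ pzmS   [S ::= z]
pzmS ⇒ pzmpSmS   [S ::= p S m S]
pzmpSmS ⇒ pzmpzmS   [S ::= z]
pzmpzmS ⇒ pzmpzmpSmS   [S ::= p S m S]
pzmpzmpSmS ⇒ pzmpzmpzmS   [S ::= z]
pzmpzmpzmS ⇒ pzmpzmpzmz   [S ::= z]

S⇒pSmS⇒pzmS⇒pzmpSmS⇒pzmpzmS⇒pzmpzmpSmS⇒pzmpzmpzmS⇒pzmpzmpzmz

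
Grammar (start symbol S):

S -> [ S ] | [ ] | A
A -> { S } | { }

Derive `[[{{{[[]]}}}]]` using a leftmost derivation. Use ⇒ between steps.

S ⇒ [S] ⇒ [[S]] ⇒ [[A]] ⇒ [[{S}]] ⇒ [[{A}]] ⇒ [[{{S}}]] ⇒ [[{{A}}]] ⇒ [[{{{S}}}]] ⇒ [[{{{[S]}}}]] ⇒ [[{{{[[]]}}}]]

S ⇒ [S]   [S -> [ S ]]
[S] ⇒ [[S]]   [S -> [ S ]]
[[S]] ⇒ [[A]]   [S -> A]
[[A]] ⇒ [[{S}]]   [A -> { S }]
[[{S}]] ⇒ [[{A}]]   [S -> A]
[[{A}]] ⇒ [[{{S}}]]   [A -> { S }]
[[{{S}}]] ⇒ [[{{A}}]]   [S -> A]
[[{{A}}]] ⇒ [[{{{S}}}]]   [A -> { S }]
[[{{{S}}}]] ⇒ [[{{{[S]}}}]]   [S -> [ S ]]
[[{{{[S]}}}]] ⇒ [[{{{[[]]}}}]]   [S -> [ ]]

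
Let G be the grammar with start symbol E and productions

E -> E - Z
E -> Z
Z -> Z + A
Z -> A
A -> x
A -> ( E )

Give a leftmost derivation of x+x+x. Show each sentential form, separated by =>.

E=>Z=>Z+A=>Z+A+A=>A+A+A=>x+A+A=>x+x+A=>x+x+x

E => Z   [E -> Z]
Z => Z+A   [Z -> Z + A]
Z+A => Z+A+A   [Z -> Z + A]
Z+A+A => A+A+A   [Z -> A]
A+A+A => x+A+A   [A -> x]
x+A+A => x+x+A   [A -> x]
x+x+A => x+x+x   [A -> x]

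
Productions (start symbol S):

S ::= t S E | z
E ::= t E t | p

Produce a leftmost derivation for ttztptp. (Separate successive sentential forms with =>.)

S => tSE   [S ::= t S E]
tSE => ttSEE   [S ::= t S E]
ttSEE => ttzEE   [S ::= z]
ttzEE => ttztEtE   [E ::= t E t]
ttztEtE => ttztptE   [E ::= p]
ttztptE => ttztptp   [E ::= p]

S=>tSE=>ttSEE=>ttzEE=>ttztEtE=>ttztptE=>ttztptp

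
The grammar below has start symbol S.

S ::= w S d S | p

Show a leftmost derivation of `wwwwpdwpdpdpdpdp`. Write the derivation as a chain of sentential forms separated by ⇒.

S⇒wSdS⇒wwSdSdS⇒wwwSdSdSdS⇒wwwwSdSdSdSdS⇒wwwwpdSdSdSdS⇒wwwwpdwSdSdSdSdS⇒wwwwpdwpdSdSdSdS⇒wwwwpdwpdpdSdSdS⇒wwwwpdwpdpdpdSdS⇒wwwwpdwpdpdpdpdS⇒wwwwpdwpdpdpdpdp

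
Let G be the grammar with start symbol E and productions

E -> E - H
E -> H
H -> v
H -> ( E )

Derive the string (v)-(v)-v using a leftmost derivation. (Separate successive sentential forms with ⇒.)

E ⇒ E-H ⇒ E-H-H ⇒ H-H-H ⇒ (E)-H-H ⇒ (H)-H-H ⇒ (v)-H-H ⇒ (v)-(E)-H ⇒ (v)-(H)-H ⇒ (v)-(v)-H ⇒ (v)-(v)-v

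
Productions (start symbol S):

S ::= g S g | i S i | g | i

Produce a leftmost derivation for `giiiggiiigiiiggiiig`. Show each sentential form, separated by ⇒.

S ⇒ gSg ⇒ giSig ⇒ giiSiig ⇒ giiiSiiig ⇒ giiigSgiiig ⇒ giiiggSggiiig ⇒ giiiggiSiggiiig ⇒ giiiggiiSiiggiiig ⇒ giiiggiiiSiiiggiiig ⇒ giiiggiiigiiiggiiig

S ⇒ gSg   [S ::= g S g]
gSg ⇒ giSig   [S ::= i S i]
giSig ⇒ giiSiig   [S ::= i S i]
giiSiig ⇒ giiiSiiig   [S ::= i S i]
giiiSiiig ⇒ giiigSgiiig   [S ::= g S g]
giiigSgiiig ⇒ giiiggSggiiig   [S ::= g S g]
giiiggSggiiig ⇒ giiiggiSiggiiig   [S ::= i S i]
giiiggiSiggiiig ⇒ giiiggiiSiiggiiig   [S ::= i S i]
giiiggiiSiiggiiig ⇒ giiiggiiiSiiiggiiig   [S ::= i S i]
giiiggiiiSiiiggiiig ⇒ giiiggiiigiiiggiiig   [S ::= g]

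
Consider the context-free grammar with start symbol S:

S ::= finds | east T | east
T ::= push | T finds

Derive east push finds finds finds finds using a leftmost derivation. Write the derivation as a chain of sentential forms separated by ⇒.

S ⇒ east T ⇒ east T finds ⇒ east T finds finds ⇒ east T finds finds finds ⇒ east T finds finds finds finds ⇒ east push finds finds finds finds

S ⇒ east T   [S ::= east T]
east T ⇒ east T finds   [T ::= T finds]
east T finds ⇒ east T finds finds   [T ::= T finds]
east T finds finds ⇒ east T finds finds finds   [T ::= T finds]
east T finds finds finds ⇒ east T finds finds finds finds   [T ::= T finds]
east T finds finds finds finds ⇒ east push finds finds finds finds   [T ::= push]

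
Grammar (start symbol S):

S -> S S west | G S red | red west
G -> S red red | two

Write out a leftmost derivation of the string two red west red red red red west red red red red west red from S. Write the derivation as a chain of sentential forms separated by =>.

S => G S red => S red red S red => G S red red red S red => S red red S red red red S red => G S red red red S red red red S red => two S red red red S red red red S red => two red west red red red S red red red S red => two red west red red red red west red red red S red => two red west red red red red west red red red red west red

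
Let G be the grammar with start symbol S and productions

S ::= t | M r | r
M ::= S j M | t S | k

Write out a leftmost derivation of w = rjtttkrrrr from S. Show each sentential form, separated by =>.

S => Mr => SjMr => rjMr => rjtSr => rjtMrr => rjttSrr => rjttMrrr => rjtttSrrr => rjtttMrrrr => rjtttkrrrr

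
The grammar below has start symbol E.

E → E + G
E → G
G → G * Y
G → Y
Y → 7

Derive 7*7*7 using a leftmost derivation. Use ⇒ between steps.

E ⇒ G ⇒ G*Y ⇒ G*Y*Y ⇒ Y*Y*Y ⇒ 7*Y*Y ⇒ 7*7*Y ⇒ 7*7*7

E ⇒ G   [E → G]
G ⇒ G*Y   [G → G * Y]
G*Y ⇒ G*Y*Y   [G → G * Y]
G*Y*Y ⇒ Y*Y*Y   [G → Y]
Y*Y*Y ⇒ 7*Y*Y   [Y → 7]
7*Y*Y ⇒ 7*7*Y   [Y → 7]
7*7*Y ⇒ 7*7*7   [Y → 7]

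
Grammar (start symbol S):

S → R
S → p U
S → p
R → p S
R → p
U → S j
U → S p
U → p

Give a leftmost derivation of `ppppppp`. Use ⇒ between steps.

S ⇒ R ⇒ pS ⇒ pR ⇒ ppS ⇒ pppU ⇒ pppSp ⇒ pppRp ⇒ ppppSp ⇒ ppppRp ⇒ pppppSp ⇒ pppppRp ⇒ ppppppp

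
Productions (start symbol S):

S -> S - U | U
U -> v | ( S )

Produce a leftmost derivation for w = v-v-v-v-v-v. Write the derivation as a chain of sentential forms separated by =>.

S => S-U => S-U-U => S-U-U-U => S-U-U-U-U => S-U-U-U-U-U => U-U-U-U-U-U => v-U-U-U-U-U => v-v-U-U-U-U => v-v-v-U-U-U => v-v-v-v-U-U => v-v-v-v-v-U => v-v-v-v-v-v

S => S-U   [S -> S - U]
S-U => S-U-U   [S -> S - U]
S-U-U => S-U-U-U   [S -> S - U]
S-U-U-U => S-U-U-U-U   [S -> S - U]
S-U-U-U-U => S-U-U-U-U-U   [S -> S - U]
S-U-U-U-U-U => U-U-U-U-U-U   [S -> U]
U-U-U-U-U-U => v-U-U-U-U-U   [U -> v]
v-U-U-U-U-U => v-v-U-U-U-U   [U -> v]
v-v-U-U-U-U => v-v-v-U-U-U   [U -> v]
v-v-v-U-U-U => v-v-v-v-U-U   [U -> v]
v-v-v-v-U-U => v-v-v-v-v-U   [U -> v]
v-v-v-v-v-U => v-v-v-v-v-v   [U -> v]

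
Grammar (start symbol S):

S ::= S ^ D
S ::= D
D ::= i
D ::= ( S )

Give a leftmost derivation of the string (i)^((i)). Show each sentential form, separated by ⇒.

S⇒S^D⇒D^D⇒(S)^D⇒(D)^D⇒(i)^D⇒(i)^(S)⇒(i)^(D)⇒(i)^((S))⇒(i)^((D))⇒(i)^((i))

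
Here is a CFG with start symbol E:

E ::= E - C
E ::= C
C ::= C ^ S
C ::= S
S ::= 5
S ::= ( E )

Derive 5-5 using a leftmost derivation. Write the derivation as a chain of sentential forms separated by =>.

E=>E-C=>C-C=>S-C=>5-C=>5-S=>5-5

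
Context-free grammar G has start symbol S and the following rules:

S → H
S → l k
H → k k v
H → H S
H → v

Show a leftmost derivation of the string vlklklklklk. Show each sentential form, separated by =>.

S => H => HS => HSS => HSSS => HSSSS => HSSSSS => vSSSSS => vlkSSSS => vlklkSSS => vlklklkSS => vlklklklkS => vlklklklklk

S => H   [S → H]
H => HS   [H → H S]
HS => HSS   [H → H S]
HSS => HSSS   [H → H S]
HSSS => HSSSS   [H → H S]
HSSSS => HSSSSS   [H → H S]
HSSSSS => vSSSSS   [H → v]
vSSSSS => vlkSSSS   [S → l k]
vlkSSSS => vlklkSSS   [S → l k]
vlklkSSS => vlklklkSS   [S → l k]
vlklklkSS => vlklklklkS   [S → l k]
vlklklklkS => vlklklklklk   [S → l k]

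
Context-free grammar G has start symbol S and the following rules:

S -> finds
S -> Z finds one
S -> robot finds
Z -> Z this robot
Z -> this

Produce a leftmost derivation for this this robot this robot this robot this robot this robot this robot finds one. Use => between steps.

S => Z finds one   [S -> Z finds one]
Z finds one => Z this robot finds one   [Z -> Z this robot]
Z this robot finds one => Z this robot this robot finds one   [Z -> Z this robot]
Z this robot this robot finds one => Z this robot this robot this robot finds one   [Z -> Z this robot]
Z this robot this robot this robot finds one => Z this robot this robot this robot this robot finds one   [Z -> Z this robot]
Z this robot this robot this robot this robot finds one => Z this robot this robot this robot this robot this robot finds one   [Z -> Z this robot]
Z this robot this robot this robot this robot this robot finds one => Z this robot this robot this robot this robot this robot this robot finds one   [Z -> Z this robot]
Z this robot this robot this robot this robot this robot this robot finds one => this this robot this robot this robot this robot this robot this robot finds one   [Z -> this]

S => Z finds one => Z this robot finds one => Z this robot this robot finds one => Z this robot this robot this robot finds one => Z this robot this robot this robot this robot finds one => Z this robot this robot this robot this robot this robot finds one => Z this robot this robot this robot this robot this robot this robot finds one => this this robot this robot this robot this robot this robot this robot finds one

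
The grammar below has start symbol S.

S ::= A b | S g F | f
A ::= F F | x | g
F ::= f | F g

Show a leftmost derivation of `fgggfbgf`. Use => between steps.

S => SgF => AbgF => FFbgF => FgFbgF => FggFbgF => FgggFbgF => fgggFbgF => fgggfbgF => fgggfbgf

S => SgF   [S ::= S g F]
SgF => AbgF   [S ::= A b]
AbgF => FFbgF   [A ::= F F]
FFbgF => FgFbgF   [F ::= F g]
FgFbgF => FggFbgF   [F ::= F g]
FggFbgF => FgggFbgF   [F ::= F g]
FgggFbgF => fgggFbgF   [F ::= f]
fgggFbgF => fgggfbgF   [F ::= f]
fgggfbgF => fgggfbgf   [F ::= f]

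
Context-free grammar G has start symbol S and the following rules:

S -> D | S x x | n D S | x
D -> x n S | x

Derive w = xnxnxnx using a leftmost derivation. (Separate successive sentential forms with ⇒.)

S ⇒ D   [S -> D]
D ⇒ xnS   [D -> x n S]
xnS ⇒ xnD   [S -> D]
xnD ⇒ xnxnS   [D -> x n S]
xnxnS ⇒ xnxnD   [S -> D]
xnxnD ⇒ xnxnxnS   [D -> x n S]
xnxnxnS ⇒ xnxnxnD   [S -> D]
xnxnxnD ⇒ xnxnxnx   [D -> x]

S ⇒ D ⇒ xnS ⇒ xnD ⇒ xnxnS ⇒ xnxnD ⇒ xnxnxnS ⇒ xnxnxnD ⇒ xnxnxnx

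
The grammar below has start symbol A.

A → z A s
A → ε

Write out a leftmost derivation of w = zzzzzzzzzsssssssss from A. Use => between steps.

A=>zAs=>zzAss=>zzzAsss=>zzzzAssss=>zzzzzAsssss=>zzzzzzAssssss=>zzzzzzzAsssssss=>zzzzzzzzAssssssss=>zzzzzzzzzAsssssssss=>zzzzzzzzzsssssssss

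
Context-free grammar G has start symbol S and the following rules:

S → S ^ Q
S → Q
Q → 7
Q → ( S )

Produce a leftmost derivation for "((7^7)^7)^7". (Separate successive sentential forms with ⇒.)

S ⇒ S^Q   [S → S ^ Q]
S^Q ⇒ Q^Q   [S → Q]
Q^Q ⇒ (S)^Q   [Q → ( S )]
(S)^Q ⇒ (S^Q)^Q   [S → S ^ Q]
(S^Q)^Q ⇒ (Q^Q)^Q   [S → Q]
(Q^Q)^Q ⇒ ((S)^Q)^Q   [Q → ( S )]
((S)^Q)^Q ⇒ ((S^Q)^Q)^Q   [S → S ^ Q]
((S^Q)^Q)^Q ⇒ ((Q^Q)^Q)^Q   [S → Q]
((Q^Q)^Q)^Q ⇒ ((7^Q)^Q)^Q   [Q → 7]
((7^Q)^Q)^Q ⇒ ((7^7)^Q)^Q   [Q → 7]
((7^7)^Q)^Q ⇒ ((7^7)^7)^Q   [Q → 7]
((7^7)^7)^Q ⇒ ((7^7)^7)^7   [Q → 7]

S ⇒ S^Q ⇒ Q^Q ⇒ (S)^Q ⇒ (S^Q)^Q ⇒ (Q^Q)^Q ⇒ ((S)^Q)^Q ⇒ ((S^Q)^Q)^Q ⇒ ((Q^Q)^Q)^Q ⇒ ((7^Q)^Q)^Q ⇒ ((7^7)^Q)^Q ⇒ ((7^7)^7)^Q ⇒ ((7^7)^7)^7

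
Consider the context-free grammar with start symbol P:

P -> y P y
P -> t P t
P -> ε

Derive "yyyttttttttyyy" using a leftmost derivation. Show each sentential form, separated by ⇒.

P ⇒ yPy ⇒ yyPyy ⇒ yyyPyyy ⇒ yyytPtyyy ⇒ yyyttPttyyy ⇒ yyytttPtttyyy ⇒ yyyttttPttttyyy ⇒ yyyttttttttyyy

P ⇒ yPy   [P -> y P y]
yPy ⇒ yyPyy   [P -> y P y]
yyPyy ⇒ yyyPyyy   [P -> y P y]
yyyPyyy ⇒ yyytPtyyy   [P -> t P t]
yyytPtyyy ⇒ yyyttPttyyy   [P -> t P t]
yyyttPttyyy ⇒ yyytttPtttyyy   [P -> t P t]
yyytttPtttyyy ⇒ yyyttttPttttyyy   [P -> t P t]
yyyttttPttttyyy ⇒ yyyttttttttyyy   [P -> ε]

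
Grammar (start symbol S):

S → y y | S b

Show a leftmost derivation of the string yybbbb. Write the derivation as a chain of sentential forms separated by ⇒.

S⇒Sb⇒Sbb⇒Sbbb⇒Sbbbb⇒yybbbb

S ⇒ Sb   [S → S b]
Sb ⇒ Sbb   [S → S b]
Sbb ⇒ Sbbb   [S → S b]
Sbbb ⇒ Sbbbb   [S → S b]
Sbbbb ⇒ yybbbb   [S → y y]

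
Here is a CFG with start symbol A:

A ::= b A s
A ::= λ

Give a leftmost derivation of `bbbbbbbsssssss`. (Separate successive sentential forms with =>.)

A => bAs   [A ::= b A s]
bAs => bbAss   [A ::= b A s]
bbAss => bbbAsss   [A ::= b A s]
bbbAsss => bbbbAssss   [A ::= b A s]
bbbbAssss => bbbbbAsssss   [A ::= b A s]
bbbbbAsssss => bbbbbbAssssss   [A ::= b A s]
bbbbbbAssssss => bbbbbbbAsssssss   [A ::= b A s]
bbbbbbbAsssssss => bbbbbbbsssssss   [A ::= λ]

A => bAs => bbAss => bbbAsss => bbbbAssss => bbbbbAsssss => bbbbbbAssssss => bbbbbbbAsssssss => bbbbbbbsssssss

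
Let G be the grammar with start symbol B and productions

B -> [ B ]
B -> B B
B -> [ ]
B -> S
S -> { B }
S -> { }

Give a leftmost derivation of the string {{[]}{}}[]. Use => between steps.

B => BB   [B -> B B]
BB => SB   [B -> S]
SB => {B}B   [S -> { B }]
{B}B => {BB}B   [B -> B B]
{BB}B => {SB}B   [B -> S]
{SB}B => {{B}B}B   [S -> { B }]
{{B}B}B => {{[]}B}B   [B -> [ ]]
{{[]}B}B => {{[]}S}B   [B -> S]
{{[]}S}B => {{[]}{}}B   [S -> { }]
{{[]}{}}B => {{[]}{}}[]   [B -> [ ]]

B=>BB=>SB=>{B}B=>{BB}B=>{SB}B=>{{B}B}B=>{{[]}B}B=>{{[]}S}B=>{{[]}{}}B=>{{[]}{}}[]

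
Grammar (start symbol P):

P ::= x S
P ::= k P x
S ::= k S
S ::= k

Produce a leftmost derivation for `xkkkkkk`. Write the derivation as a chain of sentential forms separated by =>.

P => xS => xkS => xkkS => xkkkS => xkkkkS => xkkkkkS => xkkkkkk

P => xS   [P ::= x S]
xS => xkS   [S ::= k S]
xkS => xkkS   [S ::= k S]
xkkS => xkkkS   [S ::= k S]
xkkkS => xkkkkS   [S ::= k S]
xkkkkS => xkkkkkS   [S ::= k S]
xkkkkkS => xkkkkkk   [S ::= k]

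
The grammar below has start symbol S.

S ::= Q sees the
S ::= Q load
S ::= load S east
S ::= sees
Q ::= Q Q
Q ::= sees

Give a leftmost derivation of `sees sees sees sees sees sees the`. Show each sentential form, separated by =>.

S => Q sees the => Q Q sees the => Q Q Q sees the => Q Q Q Q sees the => Q Q Q Q Q sees the => sees Q Q Q Q sees the => sees sees Q Q Q sees the => sees sees sees Q Q sees the => sees sees sees sees Q sees the => sees sees sees sees sees sees the

S => Q sees the   [S ::= Q sees the]
Q sees the => Q Q sees the   [Q ::= Q Q]
Q Q sees the => Q Q Q sees the   [Q ::= Q Q]
Q Q Q sees the => Q Q Q Q sees the   [Q ::= Q Q]
Q Q Q Q sees the => Q Q Q Q Q sees the   [Q ::= Q Q]
Q Q Q Q Q sees the => sees Q Q Q Q sees the   [Q ::= sees]
sees Q Q Q Q sees the => sees sees Q Q Q sees the   [Q ::= sees]
sees sees Q Q Q sees the => sees sees sees Q Q sees the   [Q ::= sees]
sees sees sees Q Q sees the => sees sees sees sees Q sees the   [Q ::= sees]
sees sees sees sees Q sees the => sees sees sees sees sees sees the   [Q ::= sees]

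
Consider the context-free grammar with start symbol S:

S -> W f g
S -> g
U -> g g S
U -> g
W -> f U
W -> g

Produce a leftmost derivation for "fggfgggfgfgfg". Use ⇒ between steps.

S ⇒ Wfg ⇒ fUfg ⇒ fggSfg ⇒ fggWfgfg ⇒ fggfUfgfg ⇒ fggfggSfgfg ⇒ fggfggWfgfgfg ⇒ fggfgggfgfgfg

S ⇒ Wfg   [S -> W f g]
Wfg ⇒ fUfg   [W -> f U]
fUfg ⇒ fggSfg   [U -> g g S]
fggSfg ⇒ fggWfgfg   [S -> W f g]
fggWfgfg ⇒ fggfUfgfg   [W -> f U]
fggfUfgfg ⇒ fggfggSfgfg   [U -> g g S]
fggfggSfgfg ⇒ fggfggWfgfgfg   [S -> W f g]
fggfggWfgfgfg ⇒ fggfgggfgfgfg   [W -> g]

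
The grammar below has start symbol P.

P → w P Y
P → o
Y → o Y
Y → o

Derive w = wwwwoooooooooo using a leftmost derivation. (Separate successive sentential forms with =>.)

P => wPY   [P → w P Y]
wPY => wwPYY   [P → w P Y]
wwPYY => wwwPYYY   [P → w P Y]
wwwPYYY => wwwwPYYYY   [P → w P Y]
wwwwPYYYY => wwwwoYYYY   [P → o]
wwwwoYYYY => wwwwooYYYY   [Y → o Y]
wwwwooYYYY => wwwwoooYYYY   [Y → o Y]
wwwwoooYYYY => wwwwooooYYYY   [Y → o Y]
wwwwooooYYYY => wwwwoooooYYYY   [Y → o Y]
wwwwoooooYYYY => wwwwooooooYYY   [Y → o]
wwwwooooooYYY => wwwwoooooooYYY   [Y → o Y]
wwwwoooooooYYY => wwwwooooooooYY   [Y → o]
wwwwooooooooYY => wwwwoooooooooY   [Y → o]
wwwwoooooooooY => wwwwoooooooooo   [Y → o]

P => wPY => wwPYY => wwwPYYY => wwwwPYYYY => wwwwoYYYY => wwwwooYYYY => wwwwoooYYYY => wwwwooooYYYY => wwwwoooooYYYY => wwwwooooooYYY => wwwwoooooooYYY => wwwwooooooooYY => wwwwoooooooooY => wwwwoooooooooo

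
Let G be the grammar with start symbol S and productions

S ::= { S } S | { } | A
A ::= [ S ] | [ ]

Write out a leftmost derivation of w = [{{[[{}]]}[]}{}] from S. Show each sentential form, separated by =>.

S => A   [S ::= A]
A => [S]   [A ::= [ S ]]
[S] => [{S}S]   [S ::= { S } S]
[{S}S] => [{{S}S}S]   [S ::= { S } S]
[{{S}S}S] => [{{A}S}S]   [S ::= A]
[{{A}S}S] => [{{[S]}S}S]   [A ::= [ S ]]
[{{[S]}S}S] => [{{[A]}S}S]   [S ::= A]
[{{[A]}S}S] => [{{[[S]]}S}S]   [A ::= [ S ]]
[{{[[S]]}S}S] => [{{[[{}]]}S}S]   [S ::= { }]
[{{[[{}]]}S}S] => [{{[[{}]]}A}S]   [S ::= A]
[{{[[{}]]}A}S] => [{{[[{}]]}[]}S]   [A ::= [ ]]
[{{[[{}]]}[]}S] => [{{[[{}]]}[]}{}]   [S ::= { }]

S=>A=>[S]=>[{S}S]=>[{{S}S}S]=>[{{A}S}S]=>[{{[S]}S}S]=>[{{[A]}S}S]=>[{{[[S]]}S}S]=>[{{[[{}]]}S}S]=>[{{[[{}]]}A}S]=>[{{[[{}]]}[]}S]=>[{{[[{}]]}[]}{}]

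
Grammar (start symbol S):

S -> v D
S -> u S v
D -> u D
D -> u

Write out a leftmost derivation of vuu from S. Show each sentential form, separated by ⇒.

S ⇒ vD ⇒ vuD ⇒ vuu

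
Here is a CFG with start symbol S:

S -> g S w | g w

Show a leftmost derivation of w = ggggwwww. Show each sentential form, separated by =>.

S => gSw => ggSww => gggSwww => ggggwwww

S => gSw   [S -> g S w]
gSw => ggSww   [S -> g S w]
ggSww => gggSwww   [S -> g S w]
gggSwww => ggggwwww   [S -> g w]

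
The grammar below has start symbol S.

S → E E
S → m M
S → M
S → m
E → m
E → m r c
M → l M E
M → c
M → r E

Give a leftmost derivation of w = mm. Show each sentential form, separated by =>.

S => EE => mE => mm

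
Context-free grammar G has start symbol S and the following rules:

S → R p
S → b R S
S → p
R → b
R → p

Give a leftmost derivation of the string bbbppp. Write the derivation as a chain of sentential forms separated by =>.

S => bRS => bbS => bbbRS => bbbpS => bbbpRp => bbbppp

S => bRS   [S → b R S]
bRS => bbS   [R → b]
bbS => bbbRS   [S → b R S]
bbbRS => bbbpS   [R → p]
bbbpS => bbbpRp   [S → R p]
bbbpRp => bbbppp   [R → p]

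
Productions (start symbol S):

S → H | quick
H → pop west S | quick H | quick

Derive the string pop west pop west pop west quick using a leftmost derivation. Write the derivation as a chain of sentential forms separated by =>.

S => H   [S → H]
H => pop west S   [H → pop west S]
pop west S => pop west H   [S → H]
pop west H => pop west pop west S   [H → pop west S]
pop west pop west S => pop west pop west H   [S → H]
pop west pop west H => pop west pop west pop west S   [H → pop west S]
pop west pop west pop west S => pop west pop west pop west H   [S → H]
pop west pop west pop west H => pop west pop west pop west quick   [H → quick]

S => H => pop west S => pop west H => pop west pop west S => pop west pop west H => pop west pop west pop west S => pop west pop west pop west H => pop west pop west pop west quick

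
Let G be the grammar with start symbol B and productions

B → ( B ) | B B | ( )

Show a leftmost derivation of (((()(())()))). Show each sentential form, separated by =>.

B => (B)   [B → ( B )]
(B) => ((B))   [B → ( B )]
((B)) => (((B)))   [B → ( B )]
(((B))) => (((BB)))   [B → B B]
(((BB))) => (((BBB)))   [B → B B]
(((BBB))) => (((()BB)))   [B → ( )]
(((()BB))) => (((()(B)B)))   [B → ( B )]
(((()(B)B))) => (((()(())B)))   [B → ( )]
(((()(())B))) => (((()(())())))   [B → ( )]

B => (B) => ((B)) => (((B))) => (((BB))) => (((BBB))) => (((()BB))) => (((()(B)B))) => (((()(())B))) => (((()(())())))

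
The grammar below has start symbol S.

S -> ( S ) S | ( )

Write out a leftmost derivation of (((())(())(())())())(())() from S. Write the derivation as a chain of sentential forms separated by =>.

S=>(S)S=>((S)S)S=>(((S)S)S)S=>(((())S)S)S=>(((())(S)S)S)S=>(((())(())S)S)S=>(((())(())(S)S)S)S=>(((())(())(())S)S)S=>(((())(())(())())S)S=>(((())(())(())())())S=>(((())(())(())())())(S)S=>(((())(())(())())())(())S=>(((())(())(())())())(())()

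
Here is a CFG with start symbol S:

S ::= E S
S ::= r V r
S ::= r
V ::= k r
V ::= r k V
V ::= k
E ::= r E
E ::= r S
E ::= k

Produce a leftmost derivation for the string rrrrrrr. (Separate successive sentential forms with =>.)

S=>ES=>rSS=>rESS=>rrESS=>rrrESS=>rrrrSSS=>rrrrrSS=>rrrrrrS=>rrrrrrr

S => ES   [S ::= E S]
ES => rSS   [E ::= r S]
rSS => rESS   [S ::= E S]
rESS => rrESS   [E ::= r E]
rrESS => rrrESS   [E ::= r E]
rrrESS => rrrrSSS   [E ::= r S]
rrrrSSS => rrrrrSS   [S ::= r]
rrrrrSS => rrrrrrS   [S ::= r]
rrrrrrS => rrrrrrr   [S ::= r]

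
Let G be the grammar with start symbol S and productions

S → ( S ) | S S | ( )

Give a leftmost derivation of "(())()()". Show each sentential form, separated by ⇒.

S ⇒ SS ⇒ SSS ⇒ (S)SS ⇒ (())SS ⇒ (())()S ⇒ (())()()

S ⇒ SS   [S → S S]
SS ⇒ SSS   [S → S S]
SSS ⇒ (S)SS   [S → ( S )]
(S)SS ⇒ (())SS   [S → ( )]
(())SS ⇒ (())()S   [S → ( )]
(())()S ⇒ (())()()   [S → ( )]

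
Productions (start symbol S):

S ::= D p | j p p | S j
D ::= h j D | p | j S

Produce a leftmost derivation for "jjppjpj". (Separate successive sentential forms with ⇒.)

S ⇒ Sj   [S ::= S j]
Sj ⇒ Dpj   [S ::= D p]
Dpj ⇒ jSpj   [D ::= j S]
jSpj ⇒ jSjpj   [S ::= S j]
jSjpj ⇒ jjppjpj   [S ::= j p p]

S ⇒ Sj ⇒ Dpj ⇒ jSpj ⇒ jSjpj ⇒ jjppjpj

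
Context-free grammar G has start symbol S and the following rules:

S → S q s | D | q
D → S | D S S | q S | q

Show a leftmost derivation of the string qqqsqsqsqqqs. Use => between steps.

S => Sqs   [S → S q s]
Sqs => Dqs   [S → D]
Dqs => DSSqs   [D → D S S]
DSSqs => qSSSqs   [D → q S]
qSSSqs => qSqsSSqs   [S → S q s]
qSqsSSqs => qSqsqsSSqs   [S → S q s]
qSqsqsSSqs => qSqsqsqsSSqs   [S → S q s]
qSqsqsqsSSqs => qqqsqsqsSSqs   [S → q]
qqqsqsqsSSqs => qqqsqsqsqSqs   [S → q]
qqqsqsqsqSqs => qqqsqsqsqqqs   [S → q]

S => Sqs => Dqs => DSSqs => qSSSqs => qSqsSSqs => qSqsqsSSqs => qSqsqsqsSSqs => qqqsqsqsSSqs => qqqsqsqsqSqs => qqqsqsqsqqqs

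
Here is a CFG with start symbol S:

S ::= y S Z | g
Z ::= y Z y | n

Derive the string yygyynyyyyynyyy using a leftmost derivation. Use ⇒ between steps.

S⇒ySZ⇒yySZZ⇒yygZZ⇒yygyZyZ⇒yygyyZyyZ⇒yygyynyyZ⇒yygyynyyyZy⇒yygyynyyyyZyy⇒yygyynyyyyyZyyy⇒yygyynyyyyynyyy

S ⇒ ySZ   [S ::= y S Z]
ySZ ⇒ yySZZ   [S ::= y S Z]
yySZZ ⇒ yygZZ   [S ::= g]
yygZZ ⇒ yygyZyZ   [Z ::= y Z y]
yygyZyZ ⇒ yygyyZyyZ   [Z ::= y Z y]
yygyyZyyZ ⇒ yygyynyyZ   [Z ::= n]
yygyynyyZ ⇒ yygyynyyyZy   [Z ::= y Z y]
yygyynyyyZy ⇒ yygyynyyyyZyy   [Z ::= y Z y]
yygyynyyyyZyy ⇒ yygyynyyyyyZyyy   [Z ::= y Z y]
yygyynyyyyyZyyy ⇒ yygyynyyyyynyyy   [Z ::= n]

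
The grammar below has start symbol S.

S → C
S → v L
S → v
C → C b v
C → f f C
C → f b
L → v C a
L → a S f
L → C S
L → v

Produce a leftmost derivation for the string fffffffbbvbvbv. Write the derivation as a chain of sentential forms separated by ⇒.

S ⇒ C   [S → C]
C ⇒ ffC   [C → f f C]
ffC ⇒ ffCbv   [C → C b v]
ffCbv ⇒ ffffCbv   [C → f f C]
ffffCbv ⇒ ffffCbvbv   [C → C b v]
ffffCbvbv ⇒ ffffffCbvbv   [C → f f C]
ffffffCbvbv ⇒ ffffffCbvbvbv   [C → C b v]
ffffffCbvbvbv ⇒ fffffffbbvbvbv   [C → f b]

S ⇒ C ⇒ ffC ⇒ ffCbv ⇒ ffffCbv ⇒ ffffCbvbv ⇒ ffffffCbvbv ⇒ ffffffCbvbvbv ⇒ fffffffbbvbvbv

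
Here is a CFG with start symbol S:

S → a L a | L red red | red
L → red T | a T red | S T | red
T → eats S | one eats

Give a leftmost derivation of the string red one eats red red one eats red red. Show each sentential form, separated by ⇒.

S ⇒ L red red   [S → L red red]
L red red ⇒ S T red red   [L → S T]
S T red red ⇒ L red red T red red   [S → L red red]
L red red T red red ⇒ red T red red T red red   [L → red T]
red T red red T red red ⇒ red one eats red red T red red   [T → one eats]
red one eats red red T red red ⇒ red one eats red red one eats red red   [T → one eats]

S ⇒ L red red ⇒ S T red red ⇒ L red red T red red ⇒ red T red red T red red ⇒ red one eats red red T red red ⇒ red one eats red red one eats red red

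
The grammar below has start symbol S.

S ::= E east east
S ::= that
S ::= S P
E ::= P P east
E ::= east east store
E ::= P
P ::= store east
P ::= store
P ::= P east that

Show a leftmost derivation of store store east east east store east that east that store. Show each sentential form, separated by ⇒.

S ⇒ S P ⇒ S P P ⇒ E east east P P ⇒ P P east east east P P ⇒ store P east east east P P ⇒ store store east east east P P ⇒ store store east east east P east that P ⇒ store store east east east P east that east that P ⇒ store store east east east store east that east that P ⇒ store store east east east store east that east that store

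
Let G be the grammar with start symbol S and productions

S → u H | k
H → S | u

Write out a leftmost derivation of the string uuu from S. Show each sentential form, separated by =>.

S => uH => uS => uuH => uuu

S => uH   [S → u H]
uH => uS   [H → S]
uS => uuH   [S → u H]
uuH => uuu   [H → u]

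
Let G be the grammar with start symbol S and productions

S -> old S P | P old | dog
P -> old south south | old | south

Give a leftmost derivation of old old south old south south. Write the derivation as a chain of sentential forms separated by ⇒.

S ⇒ old S P ⇒ old old S P P ⇒ old old P old P P ⇒ old old south old P P ⇒ old old south old south P ⇒ old old south old south south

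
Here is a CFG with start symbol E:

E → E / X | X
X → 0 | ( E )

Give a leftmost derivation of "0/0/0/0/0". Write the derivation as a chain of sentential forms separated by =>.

E => E/X => E/X/X => E/X/X/X => E/X/X/X/X => X/X/X/X/X => 0/X/X/X/X => 0/0/X/X/X => 0/0/0/X/X => 0/0/0/0/X => 0/0/0/0/0

E => E/X   [E → E / X]
E/X => E/X/X   [E → E / X]
E/X/X => E/X/X/X   [E → E / X]
E/X/X/X => E/X/X/X/X   [E → E / X]
E/X/X/X/X => X/X/X/X/X   [E → X]
X/X/X/X/X => 0/X/X/X/X   [X → 0]
0/X/X/X/X => 0/0/X/X/X   [X → 0]
0/0/X/X/X => 0/0/0/X/X   [X → 0]
0/0/0/X/X => 0/0/0/0/X   [X → 0]
0/0/0/0/X => 0/0/0/0/0   [X → 0]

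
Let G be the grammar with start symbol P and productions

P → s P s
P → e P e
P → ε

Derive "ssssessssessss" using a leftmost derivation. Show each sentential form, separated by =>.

P => sPs   [P → s P s]
sPs => ssPss   [P → s P s]
ssPss => sssPsss   [P → s P s]
sssPsss => ssssPssss   [P → s P s]
ssssPssss => ssssePessss   [P → e P e]
ssssePessss => ssssesPsessss   [P → s P s]
ssssesPsessss => ssssessPssessss   [P → s P s]
ssssessPssessss => ssssessssessss   [P → ε]

P => sPs => ssPss => sssPsss => ssssPssss => ssssePessss => ssssesPsessss => ssssessPssessss => ssssessssessss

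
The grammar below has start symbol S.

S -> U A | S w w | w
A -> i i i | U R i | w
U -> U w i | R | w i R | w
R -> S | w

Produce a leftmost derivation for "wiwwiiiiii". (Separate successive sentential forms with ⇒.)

S ⇒ UA   [S -> U A]
UA ⇒ wiRA   [U -> w i R]
wiRA ⇒ wiSA   [R -> S]
wiSA ⇒ wiUAA   [S -> U A]
wiUAA ⇒ wiRAA   [U -> R]
wiRAA ⇒ wiSAA   [R -> S]
wiSAA ⇒ wiUAAA   [S -> U A]
wiUAAA ⇒ wiwAAA   [U -> w]
wiwAAA ⇒ wiwwAA   [A -> w]
wiwwAA ⇒ wiwwiiiA   [A -> i i i]
wiwwiiiA ⇒ wiwwiiiiii   [A -> i i i]

S⇒UA⇒wiRA⇒wiSA⇒wiUAA⇒wiRAA⇒wiSAA⇒wiUAAA⇒wiwAAA⇒wiwwAA⇒wiwwiiiA⇒wiwwiiiiii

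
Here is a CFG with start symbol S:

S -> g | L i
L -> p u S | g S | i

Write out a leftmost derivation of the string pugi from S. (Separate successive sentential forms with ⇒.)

S ⇒ Li   [S -> L i]
Li ⇒ puSi   [L -> p u S]
puSi ⇒ pugi   [S -> g]

S⇒Li⇒puSi⇒pugi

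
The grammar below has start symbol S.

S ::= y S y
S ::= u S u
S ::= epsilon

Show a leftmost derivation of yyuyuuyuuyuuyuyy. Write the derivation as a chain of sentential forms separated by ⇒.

S ⇒ ySy   [S ::= y S y]
ySy ⇒ yySyy   [S ::= y S y]
yySyy ⇒ yyuSuyy   [S ::= u S u]
yyuSuyy ⇒ yyuySyuyy   [S ::= y S y]
yyuySyuyy ⇒ yyuyuSuyuyy   [S ::= u S u]
yyuyuSuyuyy ⇒ yyuyuuSuuyuyy   [S ::= u S u]
yyuyuuSuuyuyy ⇒ yyuyuuySyuuyuyy   [S ::= y S y]
yyuyuuySyuuyuyy ⇒ yyuyuuyuSuyuuyuyy   [S ::= u S u]
yyuyuuyuSuyuuyuyy ⇒ yyuyuuyuuyuuyuyy   [S ::= epsilon]

S ⇒ ySy ⇒ yySyy ⇒ yyuSuyy ⇒ yyuySyuyy ⇒ yyuyuSuyuyy ⇒ yyuyuuSuuyuyy ⇒ yyuyuuySyuuyuyy ⇒ yyuyuuyuSuyuuyuyy ⇒ yyuyuuyuuyuuyuyy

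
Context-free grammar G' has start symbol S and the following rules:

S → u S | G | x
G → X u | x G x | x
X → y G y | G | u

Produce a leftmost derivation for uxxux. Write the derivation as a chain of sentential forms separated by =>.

S => uS   [S → u S]
uS => uG   [S → G]
uG => uxGx   [G → x G x]
uxGx => uxXux   [G → X u]
uxXux => uxGux   [X → G]
uxGux => uxxux   [G → x]

S=>uS=>uG=>uxGx=>uxXux=>uxGux=>uxxux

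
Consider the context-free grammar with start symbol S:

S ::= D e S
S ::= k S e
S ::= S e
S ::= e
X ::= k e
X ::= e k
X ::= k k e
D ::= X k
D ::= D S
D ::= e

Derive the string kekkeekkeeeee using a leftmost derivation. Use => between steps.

S => kSe   [S ::= k S e]
kSe => kDeSe   [S ::= D e S]
kDeSe => kXkeSe   [D ::= X k]
kXkeSe => kekkeSe   [X ::= e k]
kekkeSe => kekkeDeSe   [S ::= D e S]
kekkeDeSe => kekkeXkeSe   [D ::= X k]
kekkeXkeSe => kekkeekkeSe   [X ::= e k]
kekkeekkeSe => kekkeekkeSee   [S ::= S e]
kekkeekkeSee => kekkeekkeSeee   [S ::= S e]
kekkeekkeSeee => kekkeekkeeeee   [S ::= e]

S=>kSe=>kDeSe=>kXkeSe=>kekkeSe=>kekkeDeSe=>kekkeXkeSe=>kekkeekkeSe=>kekkeekkeSee=>kekkeekkeSeee=>kekkeekkeeeee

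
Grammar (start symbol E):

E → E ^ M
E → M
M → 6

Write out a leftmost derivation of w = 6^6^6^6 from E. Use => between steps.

E => E^M => E^M^M => E^M^M^M => M^M^M^M => 6^M^M^M => 6^6^M^M => 6^6^6^M => 6^6^6^6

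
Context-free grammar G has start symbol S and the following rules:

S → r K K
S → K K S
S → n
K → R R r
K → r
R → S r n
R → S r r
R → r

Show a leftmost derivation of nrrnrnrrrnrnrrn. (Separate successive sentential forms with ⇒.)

S ⇒ KKS   [S → K K S]
KKS ⇒ RRrKS   [K → R R r]
RRrKS ⇒ SrrRrKS   [R → S r r]
SrrRrKS ⇒ nrrRrKS   [S → n]
nrrRrKS ⇒ nrrSrnrKS   [R → S r n]
nrrSrnrKS ⇒ nrrKKSrnrKS   [S → K K S]
nrrKKSrnrKS ⇒ nrrRRrKSrnrKS   [K → R R r]
nrrRRrKSrnrKS ⇒ nrrSrnRrKSrnrKS   [R → S r n]
nrrSrnRrKSrnrKS ⇒ nrrnrnRrKSrnrKS   [S → n]
nrrnrnRrKSrnrKS ⇒ nrrnrnrrKSrnrKS   [R → r]
nrrnrnrrKSrnrKS ⇒ nrrnrnrrrSrnrKS   [K → r]
nrrnrnrrrSrnrKS ⇒ nrrnrnrrrnrnrKS   [S → n]
nrrnrnrrrnrnrKS ⇒ nrrnrnrrrnrnrrS   [K → r]
nrrnrnrrrnrnrrS ⇒ nrrnrnrrrnrnrrn   [S → n]

S ⇒ KKS ⇒ RRrKS ⇒ SrrRrKS ⇒ nrrRrKS ⇒ nrrSrnrKS ⇒ nrrKKSrnrKS ⇒ nrrRRrKSrnrKS ⇒ nrrSrnRrKSrnrKS ⇒ nrrnrnRrKSrnrKS ⇒ nrrnrnrrKSrnrKS ⇒ nrrnrnrrrSrnrKS ⇒ nrrnrnrrrnrnrKS ⇒ nrrnrnrrrnrnrrS ⇒ nrrnrnrrrnrnrrn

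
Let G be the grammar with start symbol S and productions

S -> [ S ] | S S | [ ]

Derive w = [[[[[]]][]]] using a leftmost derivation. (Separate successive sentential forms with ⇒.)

S ⇒ [S] ⇒ [[S]] ⇒ [[SS]] ⇒ [[[S]S]] ⇒ [[[[S]]S]] ⇒ [[[[[]]]S]] ⇒ [[[[[]]][]]]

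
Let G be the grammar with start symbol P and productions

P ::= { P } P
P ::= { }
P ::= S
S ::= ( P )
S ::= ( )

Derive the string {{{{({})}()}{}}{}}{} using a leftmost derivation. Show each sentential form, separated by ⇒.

P ⇒ {P}P   [P ::= { P } P]
{P}P ⇒ {{P}P}P   [P ::= { P } P]
{{P}P}P ⇒ {{{P}P}P}P   [P ::= { P } P]
{{{P}P}P}P ⇒ {{{{P}P}P}P}P   [P ::= { P } P]
{{{{P}P}P}P}P ⇒ {{{{S}P}P}P}P   [P ::= S]
{{{{S}P}P}P}P ⇒ {{{{(P)}P}P}P}P   [S ::= ( P )]
{{{{(P)}P}P}P}P ⇒ {{{{({})}P}P}P}P   [P ::= { }]
{{{{({})}P}P}P}P ⇒ {{{{({})}S}P}P}P   [P ::= S]
{{{{({})}S}P}P}P ⇒ {{{{({})}()}P}P}P   [S ::= ( )]
{{{{({})}()}P}P}P ⇒ {{{{({})}()}{}}P}P   [P ::= { }]
{{{{({})}()}{}}P}P ⇒ {{{{({})}()}{}}{}}P   [P ::= { }]
{{{{({})}()}{}}{}}P ⇒ {{{{({})}()}{}}{}}{}   [P ::= { }]

P ⇒ {P}P ⇒ {{P}P}P ⇒ {{{P}P}P}P ⇒ {{{{P}P}P}P}P ⇒ {{{{S}P}P}P}P ⇒ {{{{(P)}P}P}P}P ⇒ {{{{({})}P}P}P}P ⇒ {{{{({})}S}P}P}P ⇒ {{{{({})}()}P}P}P ⇒ {{{{({})}()}{}}P}P ⇒ {{{{({})}()}{}}{}}P ⇒ {{{{({})}()}{}}{}}{}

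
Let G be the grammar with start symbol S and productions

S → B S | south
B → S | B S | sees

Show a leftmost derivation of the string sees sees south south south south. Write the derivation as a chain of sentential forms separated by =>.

S => B S   [S → B S]
B S => sees S   [B → sees]
sees S => sees B S   [S → B S]
sees B S => sees B S S   [B → B S]
sees B S S => sees S S S   [B → S]
sees S S S => sees B S S S   [S → B S]
sees B S S S => sees B S S S S   [B → B S]
sees B S S S S => sees sees S S S S   [B → sees]
sees sees S S S S => sees sees south S S S   [S → south]
sees sees south S S S => sees sees south south S S   [S → south]
sees sees south south S S => sees sees south south south S   [S → south]
sees sees south south south S => sees sees south south south south   [S → south]

S => B S => sees S => sees B S => sees B S S => sees S S S => sees B S S S => sees B S S S S => sees sees S S S S => sees sees south S S S => sees sees south south S S => sees sees south south south S => sees sees south south south south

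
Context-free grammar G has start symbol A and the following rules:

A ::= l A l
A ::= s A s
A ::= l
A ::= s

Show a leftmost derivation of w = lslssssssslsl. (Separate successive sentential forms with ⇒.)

A ⇒ lAl ⇒ lsAsl ⇒ lslAlsl ⇒ lslsAslsl ⇒ lslssAsslsl ⇒ lslsssAssslsl ⇒ lslssssssslsl

A ⇒ lAl   [A ::= l A l]
lAl ⇒ lsAsl   [A ::= s A s]
lsAsl ⇒ lslAlsl   [A ::= l A l]
lslAlsl ⇒ lslsAslsl   [A ::= s A s]
lslsAslsl ⇒ lslssAsslsl   [A ::= s A s]
lslssAsslsl ⇒ lslsssAssslsl   [A ::= s A s]
lslsssAssslsl ⇒ lslssssssslsl   [A ::= s]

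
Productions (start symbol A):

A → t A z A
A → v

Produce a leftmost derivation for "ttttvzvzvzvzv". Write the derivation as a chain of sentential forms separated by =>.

A => tAzA => ttAzAzA => tttAzAzAzA => ttttAzAzAzAzA => ttttvzAzAzAzA => ttttvzvzAzAzA => ttttvzvzvzAzA => ttttvzvzvzvzA => ttttvzvzvzvzv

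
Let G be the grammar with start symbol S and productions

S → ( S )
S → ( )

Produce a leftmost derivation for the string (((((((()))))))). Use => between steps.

S => (S) => ((S)) => (((S))) => ((((S)))) => (((((S))))) => ((((((S)))))) => (((((((S))))))) => (((((((())))))))

S => (S)   [S → ( S )]
(S) => ((S))   [S → ( S )]
((S)) => (((S)))   [S → ( S )]
(((S))) => ((((S))))   [S → ( S )]
((((S)))) => (((((S)))))   [S → ( S )]
(((((S))))) => ((((((S))))))   [S → ( S )]
((((((S)))))) => (((((((S)))))))   [S → ( S )]
(((((((S))))))) => (((((((())))))))   [S → ( )]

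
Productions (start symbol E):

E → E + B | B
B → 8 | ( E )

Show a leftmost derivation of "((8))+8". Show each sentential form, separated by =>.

E => E+B   [E → E + B]
E+B => B+B   [E → B]
B+B => (E)+B   [B → ( E )]
(E)+B => (B)+B   [E → B]
(B)+B => ((E))+B   [B → ( E )]
((E))+B => ((B))+B   [E → B]
((B))+B => ((8))+B   [B → 8]
((8))+B => ((8))+8   [B → 8]

E => E+B => B+B => (E)+B => (B)+B => ((E))+B => ((B))+B => ((8))+B => ((8))+8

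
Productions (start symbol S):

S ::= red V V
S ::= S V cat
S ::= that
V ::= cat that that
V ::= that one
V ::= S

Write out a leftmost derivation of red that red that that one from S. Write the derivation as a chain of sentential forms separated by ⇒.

S ⇒ red V V   [S ::= red V V]
red V V ⇒ red S V   [V ::= S]
red S V ⇒ red that V   [S ::= that]
red that V ⇒ red that S   [V ::= S]
red that S ⇒ red that red V V   [S ::= red V V]
red that red V V ⇒ red that red S V   [V ::= S]
red that red S V ⇒ red that red that V   [S ::= that]
red that red that V ⇒ red that red that that one   [V ::= that one]

S ⇒ red V V ⇒ red S V ⇒ red that V ⇒ red that S ⇒ red that red V V ⇒ red that red S V ⇒ red that red that V ⇒ red that red that that one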